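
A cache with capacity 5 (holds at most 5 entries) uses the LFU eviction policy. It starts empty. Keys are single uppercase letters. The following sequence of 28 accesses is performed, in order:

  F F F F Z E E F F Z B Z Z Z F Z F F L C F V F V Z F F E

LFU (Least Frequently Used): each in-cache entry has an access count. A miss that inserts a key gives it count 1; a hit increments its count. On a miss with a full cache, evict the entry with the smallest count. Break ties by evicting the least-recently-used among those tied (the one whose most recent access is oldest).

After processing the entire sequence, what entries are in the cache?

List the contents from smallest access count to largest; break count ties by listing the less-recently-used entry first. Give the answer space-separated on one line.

Answer: C V E Z F

Derivation:
LFU simulation (capacity=5):
  1. access F: MISS. Cache: [F(c=1)]
  2. access F: HIT, count now 2. Cache: [F(c=2)]
  3. access F: HIT, count now 3. Cache: [F(c=3)]
  4. access F: HIT, count now 4. Cache: [F(c=4)]
  5. access Z: MISS. Cache: [Z(c=1) F(c=4)]
  6. access E: MISS. Cache: [Z(c=1) E(c=1) F(c=4)]
  7. access E: HIT, count now 2. Cache: [Z(c=1) E(c=2) F(c=4)]
  8. access F: HIT, count now 5. Cache: [Z(c=1) E(c=2) F(c=5)]
  9. access F: HIT, count now 6. Cache: [Z(c=1) E(c=2) F(c=6)]
  10. access Z: HIT, count now 2. Cache: [E(c=2) Z(c=2) F(c=6)]
  11. access B: MISS. Cache: [B(c=1) E(c=2) Z(c=2) F(c=6)]
  12. access Z: HIT, count now 3. Cache: [B(c=1) E(c=2) Z(c=3) F(c=6)]
  13. access Z: HIT, count now 4. Cache: [B(c=1) E(c=2) Z(c=4) F(c=6)]
  14. access Z: HIT, count now 5. Cache: [B(c=1) E(c=2) Z(c=5) F(c=6)]
  15. access F: HIT, count now 7. Cache: [B(c=1) E(c=2) Z(c=5) F(c=7)]
  16. access Z: HIT, count now 6. Cache: [B(c=1) E(c=2) Z(c=6) F(c=7)]
  17. access F: HIT, count now 8. Cache: [B(c=1) E(c=2) Z(c=6) F(c=8)]
  18. access F: HIT, count now 9. Cache: [B(c=1) E(c=2) Z(c=6) F(c=9)]
  19. access L: MISS. Cache: [B(c=1) L(c=1) E(c=2) Z(c=6) F(c=9)]
  20. access C: MISS, evict B(c=1). Cache: [L(c=1) C(c=1) E(c=2) Z(c=6) F(c=9)]
  21. access F: HIT, count now 10. Cache: [L(c=1) C(c=1) E(c=2) Z(c=6) F(c=10)]
  22. access V: MISS, evict L(c=1). Cache: [C(c=1) V(c=1) E(c=2) Z(c=6) F(c=10)]
  23. access F: HIT, count now 11. Cache: [C(c=1) V(c=1) E(c=2) Z(c=6) F(c=11)]
  24. access V: HIT, count now 2. Cache: [C(c=1) E(c=2) V(c=2) Z(c=6) F(c=11)]
  25. access Z: HIT, count now 7. Cache: [C(c=1) E(c=2) V(c=2) Z(c=7) F(c=11)]
  26. access F: HIT, count now 12. Cache: [C(c=1) E(c=2) V(c=2) Z(c=7) F(c=12)]
  27. access F: HIT, count now 13. Cache: [C(c=1) E(c=2) V(c=2) Z(c=7) F(c=13)]
  28. access E: HIT, count now 3. Cache: [C(c=1) V(c=2) E(c=3) Z(c=7) F(c=13)]
Total: 21 hits, 7 misses, 2 evictions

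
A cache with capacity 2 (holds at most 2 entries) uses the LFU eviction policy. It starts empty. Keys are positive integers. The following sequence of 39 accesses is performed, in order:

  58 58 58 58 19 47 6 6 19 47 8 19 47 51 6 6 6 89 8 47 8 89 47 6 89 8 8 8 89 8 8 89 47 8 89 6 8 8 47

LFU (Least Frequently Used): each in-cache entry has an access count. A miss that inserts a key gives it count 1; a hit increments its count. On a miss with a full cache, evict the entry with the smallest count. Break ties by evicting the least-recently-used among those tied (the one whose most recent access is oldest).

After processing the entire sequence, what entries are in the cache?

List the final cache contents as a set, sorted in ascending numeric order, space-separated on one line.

LFU simulation (capacity=2):
  1. access 58: MISS. Cache: [58(c=1)]
  2. access 58: HIT, count now 2. Cache: [58(c=2)]
  3. access 58: HIT, count now 3. Cache: [58(c=3)]
  4. access 58: HIT, count now 4. Cache: [58(c=4)]
  5. access 19: MISS. Cache: [19(c=1) 58(c=4)]
  6. access 47: MISS, evict 19(c=1). Cache: [47(c=1) 58(c=4)]
  7. access 6: MISS, evict 47(c=1). Cache: [6(c=1) 58(c=4)]
  8. access 6: HIT, count now 2. Cache: [6(c=2) 58(c=4)]
  9. access 19: MISS, evict 6(c=2). Cache: [19(c=1) 58(c=4)]
  10. access 47: MISS, evict 19(c=1). Cache: [47(c=1) 58(c=4)]
  11. access 8: MISS, evict 47(c=1). Cache: [8(c=1) 58(c=4)]
  12. access 19: MISS, evict 8(c=1). Cache: [19(c=1) 58(c=4)]
  13. access 47: MISS, evict 19(c=1). Cache: [47(c=1) 58(c=4)]
  14. access 51: MISS, evict 47(c=1). Cache: [51(c=1) 58(c=4)]
  15. access 6: MISS, evict 51(c=1). Cache: [6(c=1) 58(c=4)]
  16. access 6: HIT, count now 2. Cache: [6(c=2) 58(c=4)]
  17. access 6: HIT, count now 3. Cache: [6(c=3) 58(c=4)]
  18. access 89: MISS, evict 6(c=3). Cache: [89(c=1) 58(c=4)]
  19. access 8: MISS, evict 89(c=1). Cache: [8(c=1) 58(c=4)]
  20. access 47: MISS, evict 8(c=1). Cache: [47(c=1) 58(c=4)]
  21. access 8: MISS, evict 47(c=1). Cache: [8(c=1) 58(c=4)]
  22. access 89: MISS, evict 8(c=1). Cache: [89(c=1) 58(c=4)]
  23. access 47: MISS, evict 89(c=1). Cache: [47(c=1) 58(c=4)]
  24. access 6: MISS, evict 47(c=1). Cache: [6(c=1) 58(c=4)]
  25. access 89: MISS, evict 6(c=1). Cache: [89(c=1) 58(c=4)]
  26. access 8: MISS, evict 89(c=1). Cache: [8(c=1) 58(c=4)]
  27. access 8: HIT, count now 2. Cache: [8(c=2) 58(c=4)]
  28. access 8: HIT, count now 3. Cache: [8(c=3) 58(c=4)]
  29. access 89: MISS, evict 8(c=3). Cache: [89(c=1) 58(c=4)]
  30. access 8: MISS, evict 89(c=1). Cache: [8(c=1) 58(c=4)]
  31. access 8: HIT, count now 2. Cache: [8(c=2) 58(c=4)]
  32. access 89: MISS, evict 8(c=2). Cache: [89(c=1) 58(c=4)]
  33. access 47: MISS, evict 89(c=1). Cache: [47(c=1) 58(c=4)]
  34. access 8: MISS, evict 47(c=1). Cache: [8(c=1) 58(c=4)]
  35. access 89: MISS, evict 8(c=1). Cache: [89(c=1) 58(c=4)]
  36. access 6: MISS, evict 89(c=1). Cache: [6(c=1) 58(c=4)]
  37. access 8: MISS, evict 6(c=1). Cache: [8(c=1) 58(c=4)]
  38. access 8: HIT, count now 2. Cache: [8(c=2) 58(c=4)]
  39. access 47: MISS, evict 8(c=2). Cache: [47(c=1) 58(c=4)]
Total: 10 hits, 29 misses, 27 evictions

Answer: 47 58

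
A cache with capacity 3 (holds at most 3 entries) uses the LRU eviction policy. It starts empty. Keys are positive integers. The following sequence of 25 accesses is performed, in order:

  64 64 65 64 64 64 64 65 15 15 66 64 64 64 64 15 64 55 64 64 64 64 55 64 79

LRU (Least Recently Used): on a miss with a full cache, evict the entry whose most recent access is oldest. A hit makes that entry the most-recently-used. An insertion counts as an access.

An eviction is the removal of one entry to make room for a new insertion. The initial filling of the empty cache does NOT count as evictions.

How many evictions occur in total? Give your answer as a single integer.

Answer: 4

Derivation:
LRU simulation (capacity=3):
  1. access 64: MISS. Cache (LRU->MRU): [64]
  2. access 64: HIT. Cache (LRU->MRU): [64]
  3. access 65: MISS. Cache (LRU->MRU): [64 65]
  4. access 64: HIT. Cache (LRU->MRU): [65 64]
  5. access 64: HIT. Cache (LRU->MRU): [65 64]
  6. access 64: HIT. Cache (LRU->MRU): [65 64]
  7. access 64: HIT. Cache (LRU->MRU): [65 64]
  8. access 65: HIT. Cache (LRU->MRU): [64 65]
  9. access 15: MISS. Cache (LRU->MRU): [64 65 15]
  10. access 15: HIT. Cache (LRU->MRU): [64 65 15]
  11. access 66: MISS, evict 64. Cache (LRU->MRU): [65 15 66]
  12. access 64: MISS, evict 65. Cache (LRU->MRU): [15 66 64]
  13. access 64: HIT. Cache (LRU->MRU): [15 66 64]
  14. access 64: HIT. Cache (LRU->MRU): [15 66 64]
  15. access 64: HIT. Cache (LRU->MRU): [15 66 64]
  16. access 15: HIT. Cache (LRU->MRU): [66 64 15]
  17. access 64: HIT. Cache (LRU->MRU): [66 15 64]
  18. access 55: MISS, evict 66. Cache (LRU->MRU): [15 64 55]
  19. access 64: HIT. Cache (LRU->MRU): [15 55 64]
  20. access 64: HIT. Cache (LRU->MRU): [15 55 64]
  21. access 64: HIT. Cache (LRU->MRU): [15 55 64]
  22. access 64: HIT. Cache (LRU->MRU): [15 55 64]
  23. access 55: HIT. Cache (LRU->MRU): [15 64 55]
  24. access 64: HIT. Cache (LRU->MRU): [15 55 64]
  25. access 79: MISS, evict 15. Cache (LRU->MRU): [55 64 79]
Total: 18 hits, 7 misses, 4 evictions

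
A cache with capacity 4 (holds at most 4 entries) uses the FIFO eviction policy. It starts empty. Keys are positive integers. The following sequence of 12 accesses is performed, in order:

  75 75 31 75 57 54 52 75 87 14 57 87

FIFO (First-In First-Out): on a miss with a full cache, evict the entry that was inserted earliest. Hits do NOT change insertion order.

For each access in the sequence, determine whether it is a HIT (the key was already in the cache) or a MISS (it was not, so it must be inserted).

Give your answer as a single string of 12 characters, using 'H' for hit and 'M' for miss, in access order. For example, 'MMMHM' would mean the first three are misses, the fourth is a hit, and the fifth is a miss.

Answer: MHMHMMMMMMMH

Derivation:
FIFO simulation (capacity=4):
  1. access 75: MISS. Cache (old->new): [75]
  2. access 75: HIT. Cache (old->new): [75]
  3. access 31: MISS. Cache (old->new): [75 31]
  4. access 75: HIT. Cache (old->new): [75 31]
  5. access 57: MISS. Cache (old->new): [75 31 57]
  6. access 54: MISS. Cache (old->new): [75 31 57 54]
  7. access 52: MISS, evict 75. Cache (old->new): [31 57 54 52]
  8. access 75: MISS, evict 31. Cache (old->new): [57 54 52 75]
  9. access 87: MISS, evict 57. Cache (old->new): [54 52 75 87]
  10. access 14: MISS, evict 54. Cache (old->new): [52 75 87 14]
  11. access 57: MISS, evict 52. Cache (old->new): [75 87 14 57]
  12. access 87: HIT. Cache (old->new): [75 87 14 57]
Total: 3 hits, 9 misses, 5 evictions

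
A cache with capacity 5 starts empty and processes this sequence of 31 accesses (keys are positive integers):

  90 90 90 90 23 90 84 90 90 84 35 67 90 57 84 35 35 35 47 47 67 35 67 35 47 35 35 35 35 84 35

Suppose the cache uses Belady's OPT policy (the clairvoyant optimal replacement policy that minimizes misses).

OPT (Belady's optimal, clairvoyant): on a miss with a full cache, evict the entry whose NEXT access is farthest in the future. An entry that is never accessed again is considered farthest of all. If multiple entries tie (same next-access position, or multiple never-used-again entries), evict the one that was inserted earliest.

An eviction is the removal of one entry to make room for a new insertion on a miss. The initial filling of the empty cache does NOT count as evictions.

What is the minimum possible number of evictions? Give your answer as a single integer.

OPT (Belady) simulation (capacity=5):
  1. access 90: MISS. Cache: [90]
  2. access 90: HIT. Next use of 90: step 3. Cache: [90]
  3. access 90: HIT. Next use of 90: step 4. Cache: [90]
  4. access 90: HIT. Next use of 90: step 6. Cache: [90]
  5. access 23: MISS. Cache: [90 23]
  6. access 90: HIT. Next use of 90: step 8. Cache: [90 23]
  7. access 84: MISS. Cache: [90 23 84]
  8. access 90: HIT. Next use of 90: step 9. Cache: [90 23 84]
  9. access 90: HIT. Next use of 90: step 13. Cache: [90 23 84]
  10. access 84: HIT. Next use of 84: step 15. Cache: [90 23 84]
  11. access 35: MISS. Cache: [90 23 84 35]
  12. access 67: MISS. Cache: [90 23 84 35 67]
  13. access 90: HIT. Next use of 90: never. Cache: [90 23 84 35 67]
  14. access 57: MISS, evict 90 (next use: never). Cache: [23 84 35 67 57]
  15. access 84: HIT. Next use of 84: step 30. Cache: [23 84 35 67 57]
  16. access 35: HIT. Next use of 35: step 17. Cache: [23 84 35 67 57]
  17. access 35: HIT. Next use of 35: step 18. Cache: [23 84 35 67 57]
  18. access 35: HIT. Next use of 35: step 22. Cache: [23 84 35 67 57]
  19. access 47: MISS, evict 23 (next use: never). Cache: [84 35 67 57 47]
  20. access 47: HIT. Next use of 47: step 25. Cache: [84 35 67 57 47]
  21. access 67: HIT. Next use of 67: step 23. Cache: [84 35 67 57 47]
  22. access 35: HIT. Next use of 35: step 24. Cache: [84 35 67 57 47]
  23. access 67: HIT. Next use of 67: never. Cache: [84 35 67 57 47]
  24. access 35: HIT. Next use of 35: step 26. Cache: [84 35 67 57 47]
  25. access 47: HIT. Next use of 47: never. Cache: [84 35 67 57 47]
  26. access 35: HIT. Next use of 35: step 27. Cache: [84 35 67 57 47]
  27. access 35: HIT. Next use of 35: step 28. Cache: [84 35 67 57 47]
  28. access 35: HIT. Next use of 35: step 29. Cache: [84 35 67 57 47]
  29. access 35: HIT. Next use of 35: step 31. Cache: [84 35 67 57 47]
  30. access 84: HIT. Next use of 84: never. Cache: [84 35 67 57 47]
  31. access 35: HIT. Next use of 35: never. Cache: [84 35 67 57 47]
Total: 24 hits, 7 misses, 2 evictions

Answer: 2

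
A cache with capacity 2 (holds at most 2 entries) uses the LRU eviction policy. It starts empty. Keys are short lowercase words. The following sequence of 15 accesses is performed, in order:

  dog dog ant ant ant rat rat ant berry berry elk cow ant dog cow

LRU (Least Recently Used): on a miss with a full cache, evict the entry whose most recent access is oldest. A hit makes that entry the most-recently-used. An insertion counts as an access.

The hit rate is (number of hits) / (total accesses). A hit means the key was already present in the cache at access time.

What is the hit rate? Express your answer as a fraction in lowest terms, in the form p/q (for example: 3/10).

Answer: 2/5

Derivation:
LRU simulation (capacity=2):
  1. access dog: MISS. Cache (LRU->MRU): [dog]
  2. access dog: HIT. Cache (LRU->MRU): [dog]
  3. access ant: MISS. Cache (LRU->MRU): [dog ant]
  4. access ant: HIT. Cache (LRU->MRU): [dog ant]
  5. access ant: HIT. Cache (LRU->MRU): [dog ant]
  6. access rat: MISS, evict dog. Cache (LRU->MRU): [ant rat]
  7. access rat: HIT. Cache (LRU->MRU): [ant rat]
  8. access ant: HIT. Cache (LRU->MRU): [rat ant]
  9. access berry: MISS, evict rat. Cache (LRU->MRU): [ant berry]
  10. access berry: HIT. Cache (LRU->MRU): [ant berry]
  11. access elk: MISS, evict ant. Cache (LRU->MRU): [berry elk]
  12. access cow: MISS, evict berry. Cache (LRU->MRU): [elk cow]
  13. access ant: MISS, evict elk. Cache (LRU->MRU): [cow ant]
  14. access dog: MISS, evict cow. Cache (LRU->MRU): [ant dog]
  15. access cow: MISS, evict ant. Cache (LRU->MRU): [dog cow]
Total: 6 hits, 9 misses, 7 evictions

Hit rate = 6/15 = 2/5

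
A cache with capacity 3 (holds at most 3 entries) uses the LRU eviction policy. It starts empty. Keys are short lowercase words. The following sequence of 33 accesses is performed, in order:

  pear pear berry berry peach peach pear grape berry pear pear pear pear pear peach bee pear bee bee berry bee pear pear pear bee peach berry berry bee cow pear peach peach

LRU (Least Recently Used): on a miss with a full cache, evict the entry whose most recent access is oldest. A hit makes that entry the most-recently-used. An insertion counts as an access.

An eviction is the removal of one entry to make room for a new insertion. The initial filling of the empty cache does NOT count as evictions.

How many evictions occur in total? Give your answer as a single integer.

LRU simulation (capacity=3):
  1. access pear: MISS. Cache (LRU->MRU): [pear]
  2. access pear: HIT. Cache (LRU->MRU): [pear]
  3. access berry: MISS. Cache (LRU->MRU): [pear berry]
  4. access berry: HIT. Cache (LRU->MRU): [pear berry]
  5. access peach: MISS. Cache (LRU->MRU): [pear berry peach]
  6. access peach: HIT. Cache (LRU->MRU): [pear berry peach]
  7. access pear: HIT. Cache (LRU->MRU): [berry peach pear]
  8. access grape: MISS, evict berry. Cache (LRU->MRU): [peach pear grape]
  9. access berry: MISS, evict peach. Cache (LRU->MRU): [pear grape berry]
  10. access pear: HIT. Cache (LRU->MRU): [grape berry pear]
  11. access pear: HIT. Cache (LRU->MRU): [grape berry pear]
  12. access pear: HIT. Cache (LRU->MRU): [grape berry pear]
  13. access pear: HIT. Cache (LRU->MRU): [grape berry pear]
  14. access pear: HIT. Cache (LRU->MRU): [grape berry pear]
  15. access peach: MISS, evict grape. Cache (LRU->MRU): [berry pear peach]
  16. access bee: MISS, evict berry. Cache (LRU->MRU): [pear peach bee]
  17. access pear: HIT. Cache (LRU->MRU): [peach bee pear]
  18. access bee: HIT. Cache (LRU->MRU): [peach pear bee]
  19. access bee: HIT. Cache (LRU->MRU): [peach pear bee]
  20. access berry: MISS, evict peach. Cache (LRU->MRU): [pear bee berry]
  21. access bee: HIT. Cache (LRU->MRU): [pear berry bee]
  22. access pear: HIT. Cache (LRU->MRU): [berry bee pear]
  23. access pear: HIT. Cache (LRU->MRU): [berry bee pear]
  24. access pear: HIT. Cache (LRU->MRU): [berry bee pear]
  25. access bee: HIT. Cache (LRU->MRU): [berry pear bee]
  26. access peach: MISS, evict berry. Cache (LRU->MRU): [pear bee peach]
  27. access berry: MISS, evict pear. Cache (LRU->MRU): [bee peach berry]
  28. access berry: HIT. Cache (LRU->MRU): [bee peach berry]
  29. access bee: HIT. Cache (LRU->MRU): [peach berry bee]
  30. access cow: MISS, evict peach. Cache (LRU->MRU): [berry bee cow]
  31. access pear: MISS, evict berry. Cache (LRU->MRU): [bee cow pear]
  32. access peach: MISS, evict bee. Cache (LRU->MRU): [cow pear peach]
  33. access peach: HIT. Cache (LRU->MRU): [cow pear peach]
Total: 20 hits, 13 misses, 10 evictions

Answer: 10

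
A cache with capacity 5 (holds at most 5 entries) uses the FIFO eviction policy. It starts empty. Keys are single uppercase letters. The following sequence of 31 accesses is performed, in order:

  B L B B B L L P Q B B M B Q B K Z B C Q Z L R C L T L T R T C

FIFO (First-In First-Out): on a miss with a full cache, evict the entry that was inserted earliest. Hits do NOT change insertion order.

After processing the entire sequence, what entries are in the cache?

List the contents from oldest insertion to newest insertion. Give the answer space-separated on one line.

Answer: C Q L R T

Derivation:
FIFO simulation (capacity=5):
  1. access B: MISS. Cache (old->new): [B]
  2. access L: MISS. Cache (old->new): [B L]
  3. access B: HIT. Cache (old->new): [B L]
  4. access B: HIT. Cache (old->new): [B L]
  5. access B: HIT. Cache (old->new): [B L]
  6. access L: HIT. Cache (old->new): [B L]
  7. access L: HIT. Cache (old->new): [B L]
  8. access P: MISS. Cache (old->new): [B L P]
  9. access Q: MISS. Cache (old->new): [B L P Q]
  10. access B: HIT. Cache (old->new): [B L P Q]
  11. access B: HIT. Cache (old->new): [B L P Q]
  12. access M: MISS. Cache (old->new): [B L P Q M]
  13. access B: HIT. Cache (old->new): [B L P Q M]
  14. access Q: HIT. Cache (old->new): [B L P Q M]
  15. access B: HIT. Cache (old->new): [B L P Q M]
  16. access K: MISS, evict B. Cache (old->new): [L P Q M K]
  17. access Z: MISS, evict L. Cache (old->new): [P Q M K Z]
  18. access B: MISS, evict P. Cache (old->new): [Q M K Z B]
  19. access C: MISS, evict Q. Cache (old->new): [M K Z B C]
  20. access Q: MISS, evict M. Cache (old->new): [K Z B C Q]
  21. access Z: HIT. Cache (old->new): [K Z B C Q]
  22. access L: MISS, evict K. Cache (old->new): [Z B C Q L]
  23. access R: MISS, evict Z. Cache (old->new): [B C Q L R]
  24. access C: HIT. Cache (old->new): [B C Q L R]
  25. access L: HIT. Cache (old->new): [B C Q L R]
  26. access T: MISS, evict B. Cache (old->new): [C Q L R T]
  27. access L: HIT. Cache (old->new): [C Q L R T]
  28. access T: HIT. Cache (old->new): [C Q L R T]
  29. access R: HIT. Cache (old->new): [C Q L R T]
  30. access T: HIT. Cache (old->new): [C Q L R T]
  31. access C: HIT. Cache (old->new): [C Q L R T]
Total: 18 hits, 13 misses, 8 evictions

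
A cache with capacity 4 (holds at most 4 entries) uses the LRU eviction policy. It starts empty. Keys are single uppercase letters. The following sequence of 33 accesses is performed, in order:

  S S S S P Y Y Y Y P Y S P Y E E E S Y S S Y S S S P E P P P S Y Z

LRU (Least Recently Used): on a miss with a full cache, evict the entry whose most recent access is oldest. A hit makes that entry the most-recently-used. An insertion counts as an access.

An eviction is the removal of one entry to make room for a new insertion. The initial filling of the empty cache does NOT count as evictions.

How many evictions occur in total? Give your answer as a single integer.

Answer: 1

Derivation:
LRU simulation (capacity=4):
  1. access S: MISS. Cache (LRU->MRU): [S]
  2. access S: HIT. Cache (LRU->MRU): [S]
  3. access S: HIT. Cache (LRU->MRU): [S]
  4. access S: HIT. Cache (LRU->MRU): [S]
  5. access P: MISS. Cache (LRU->MRU): [S P]
  6. access Y: MISS. Cache (LRU->MRU): [S P Y]
  7. access Y: HIT. Cache (LRU->MRU): [S P Y]
  8. access Y: HIT. Cache (LRU->MRU): [S P Y]
  9. access Y: HIT. Cache (LRU->MRU): [S P Y]
  10. access P: HIT. Cache (LRU->MRU): [S Y P]
  11. access Y: HIT. Cache (LRU->MRU): [S P Y]
  12. access S: HIT. Cache (LRU->MRU): [P Y S]
  13. access P: HIT. Cache (LRU->MRU): [Y S P]
  14. access Y: HIT. Cache (LRU->MRU): [S P Y]
  15. access E: MISS. Cache (LRU->MRU): [S P Y E]
  16. access E: HIT. Cache (LRU->MRU): [S P Y E]
  17. access E: HIT. Cache (LRU->MRU): [S P Y E]
  18. access S: HIT. Cache (LRU->MRU): [P Y E S]
  19. access Y: HIT. Cache (LRU->MRU): [P E S Y]
  20. access S: HIT. Cache (LRU->MRU): [P E Y S]
  21. access S: HIT. Cache (LRU->MRU): [P E Y S]
  22. access Y: HIT. Cache (LRU->MRU): [P E S Y]
  23. access S: HIT. Cache (LRU->MRU): [P E Y S]
  24. access S: HIT. Cache (LRU->MRU): [P E Y S]
  25. access S: HIT. Cache (LRU->MRU): [P E Y S]
  26. access P: HIT. Cache (LRU->MRU): [E Y S P]
  27. access E: HIT. Cache (LRU->MRU): [Y S P E]
  28. access P: HIT. Cache (LRU->MRU): [Y S E P]
  29. access P: HIT. Cache (LRU->MRU): [Y S E P]
  30. access P: HIT. Cache (LRU->MRU): [Y S E P]
  31. access S: HIT. Cache (LRU->MRU): [Y E P S]
  32. access Y: HIT. Cache (LRU->MRU): [E P S Y]
  33. access Z: MISS, evict E. Cache (LRU->MRU): [P S Y Z]
Total: 28 hits, 5 misses, 1 evictions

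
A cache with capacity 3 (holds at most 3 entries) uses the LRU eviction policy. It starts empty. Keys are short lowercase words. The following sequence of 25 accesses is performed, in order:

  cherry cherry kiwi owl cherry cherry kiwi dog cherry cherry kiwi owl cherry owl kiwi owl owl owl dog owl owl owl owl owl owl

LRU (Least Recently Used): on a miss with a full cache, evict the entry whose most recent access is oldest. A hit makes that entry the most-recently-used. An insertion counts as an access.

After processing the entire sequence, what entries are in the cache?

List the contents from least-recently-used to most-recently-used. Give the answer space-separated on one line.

Answer: kiwi dog owl

Derivation:
LRU simulation (capacity=3):
  1. access cherry: MISS. Cache (LRU->MRU): [cherry]
  2. access cherry: HIT. Cache (LRU->MRU): [cherry]
  3. access kiwi: MISS. Cache (LRU->MRU): [cherry kiwi]
  4. access owl: MISS. Cache (LRU->MRU): [cherry kiwi owl]
  5. access cherry: HIT. Cache (LRU->MRU): [kiwi owl cherry]
  6. access cherry: HIT. Cache (LRU->MRU): [kiwi owl cherry]
  7. access kiwi: HIT. Cache (LRU->MRU): [owl cherry kiwi]
  8. access dog: MISS, evict owl. Cache (LRU->MRU): [cherry kiwi dog]
  9. access cherry: HIT. Cache (LRU->MRU): [kiwi dog cherry]
  10. access cherry: HIT. Cache (LRU->MRU): [kiwi dog cherry]
  11. access kiwi: HIT. Cache (LRU->MRU): [dog cherry kiwi]
  12. access owl: MISS, evict dog. Cache (LRU->MRU): [cherry kiwi owl]
  13. access cherry: HIT. Cache (LRU->MRU): [kiwi owl cherry]
  14. access owl: HIT. Cache (LRU->MRU): [kiwi cherry owl]
  15. access kiwi: HIT. Cache (LRU->MRU): [cherry owl kiwi]
  16. access owl: HIT. Cache (LRU->MRU): [cherry kiwi owl]
  17. access owl: HIT. Cache (LRU->MRU): [cherry kiwi owl]
  18. access owl: HIT. Cache (LRU->MRU): [cherry kiwi owl]
  19. access dog: MISS, evict cherry. Cache (LRU->MRU): [kiwi owl dog]
  20. access owl: HIT. Cache (LRU->MRU): [kiwi dog owl]
  21. access owl: HIT. Cache (LRU->MRU): [kiwi dog owl]
  22. access owl: HIT. Cache (LRU->MRU): [kiwi dog owl]
  23. access owl: HIT. Cache (LRU->MRU): [kiwi dog owl]
  24. access owl: HIT. Cache (LRU->MRU): [kiwi dog owl]
  25. access owl: HIT. Cache (LRU->MRU): [kiwi dog owl]
Total: 19 hits, 6 misses, 3 evictions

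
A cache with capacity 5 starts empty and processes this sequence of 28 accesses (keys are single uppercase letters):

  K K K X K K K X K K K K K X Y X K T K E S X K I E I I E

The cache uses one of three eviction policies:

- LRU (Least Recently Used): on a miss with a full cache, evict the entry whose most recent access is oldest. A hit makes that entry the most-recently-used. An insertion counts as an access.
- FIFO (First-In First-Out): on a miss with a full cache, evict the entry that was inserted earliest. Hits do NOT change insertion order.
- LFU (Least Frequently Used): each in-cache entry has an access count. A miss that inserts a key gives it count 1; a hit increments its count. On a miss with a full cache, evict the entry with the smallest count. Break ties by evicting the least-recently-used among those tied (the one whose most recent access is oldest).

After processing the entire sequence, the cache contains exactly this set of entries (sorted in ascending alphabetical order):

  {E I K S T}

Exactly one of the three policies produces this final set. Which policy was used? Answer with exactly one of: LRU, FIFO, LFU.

Simulating under each policy and comparing final sets:
  LRU: final set = {E I K S X} -> differs
  FIFO: final set = {E I K S T} -> MATCHES target
  LFU: final set = {E I K S X} -> differs
Only FIFO produces the target set.

Answer: FIFO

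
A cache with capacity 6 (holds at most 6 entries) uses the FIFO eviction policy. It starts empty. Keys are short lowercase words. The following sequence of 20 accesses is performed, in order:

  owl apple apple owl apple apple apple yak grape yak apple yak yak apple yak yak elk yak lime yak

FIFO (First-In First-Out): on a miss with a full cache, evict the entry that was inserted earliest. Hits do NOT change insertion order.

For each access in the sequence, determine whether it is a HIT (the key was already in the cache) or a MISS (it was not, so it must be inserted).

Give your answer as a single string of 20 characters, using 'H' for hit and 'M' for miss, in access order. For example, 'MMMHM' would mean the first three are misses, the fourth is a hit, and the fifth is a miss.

FIFO simulation (capacity=6):
  1. access owl: MISS. Cache (old->new): [owl]
  2. access apple: MISS. Cache (old->new): [owl apple]
  3. access apple: HIT. Cache (old->new): [owl apple]
  4. access owl: HIT. Cache (old->new): [owl apple]
  5. access apple: HIT. Cache (old->new): [owl apple]
  6. access apple: HIT. Cache (old->new): [owl apple]
  7. access apple: HIT. Cache (old->new): [owl apple]
  8. access yak: MISS. Cache (old->new): [owl apple yak]
  9. access grape: MISS. Cache (old->new): [owl apple yak grape]
  10. access yak: HIT. Cache (old->new): [owl apple yak grape]
  11. access apple: HIT. Cache (old->new): [owl apple yak grape]
  12. access yak: HIT. Cache (old->new): [owl apple yak grape]
  13. access yak: HIT. Cache (old->new): [owl apple yak grape]
  14. access apple: HIT. Cache (old->new): [owl apple yak grape]
  15. access yak: HIT. Cache (old->new): [owl apple yak grape]
  16. access yak: HIT. Cache (old->new): [owl apple yak grape]
  17. access elk: MISS. Cache (old->new): [owl apple yak grape elk]
  18. access yak: HIT. Cache (old->new): [owl apple yak grape elk]
  19. access lime: MISS. Cache (old->new): [owl apple yak grape elk lime]
  20. access yak: HIT. Cache (old->new): [owl apple yak grape elk lime]
Total: 14 hits, 6 misses, 0 evictions

Answer: MMHHHHHMMHHHHHHHMHMH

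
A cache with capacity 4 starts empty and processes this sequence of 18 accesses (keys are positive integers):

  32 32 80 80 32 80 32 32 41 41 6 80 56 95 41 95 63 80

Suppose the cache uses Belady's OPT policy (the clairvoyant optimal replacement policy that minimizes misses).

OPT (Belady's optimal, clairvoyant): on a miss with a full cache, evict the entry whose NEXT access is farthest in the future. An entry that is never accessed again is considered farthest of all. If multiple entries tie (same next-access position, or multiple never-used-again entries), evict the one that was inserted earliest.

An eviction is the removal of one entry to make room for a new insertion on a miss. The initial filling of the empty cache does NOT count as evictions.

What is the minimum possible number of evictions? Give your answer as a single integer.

OPT (Belady) simulation (capacity=4):
  1. access 32: MISS. Cache: [32]
  2. access 32: HIT. Next use of 32: step 5. Cache: [32]
  3. access 80: MISS. Cache: [32 80]
  4. access 80: HIT. Next use of 80: step 6. Cache: [32 80]
  5. access 32: HIT. Next use of 32: step 7. Cache: [32 80]
  6. access 80: HIT. Next use of 80: step 12. Cache: [32 80]
  7. access 32: HIT. Next use of 32: step 8. Cache: [32 80]
  8. access 32: HIT. Next use of 32: never. Cache: [32 80]
  9. access 41: MISS. Cache: [32 80 41]
  10. access 41: HIT. Next use of 41: step 15. Cache: [32 80 41]
  11. access 6: MISS. Cache: [32 80 41 6]
  12. access 80: HIT. Next use of 80: step 18. Cache: [32 80 41 6]
  13. access 56: MISS, evict 32 (next use: never). Cache: [80 41 6 56]
  14. access 95: MISS, evict 6 (next use: never). Cache: [80 41 56 95]
  15. access 41: HIT. Next use of 41: never. Cache: [80 41 56 95]
  16. access 95: HIT. Next use of 95: never. Cache: [80 41 56 95]
  17. access 63: MISS, evict 41 (next use: never). Cache: [80 56 95 63]
  18. access 80: HIT. Next use of 80: never. Cache: [80 56 95 63]
Total: 11 hits, 7 misses, 3 evictions

Answer: 3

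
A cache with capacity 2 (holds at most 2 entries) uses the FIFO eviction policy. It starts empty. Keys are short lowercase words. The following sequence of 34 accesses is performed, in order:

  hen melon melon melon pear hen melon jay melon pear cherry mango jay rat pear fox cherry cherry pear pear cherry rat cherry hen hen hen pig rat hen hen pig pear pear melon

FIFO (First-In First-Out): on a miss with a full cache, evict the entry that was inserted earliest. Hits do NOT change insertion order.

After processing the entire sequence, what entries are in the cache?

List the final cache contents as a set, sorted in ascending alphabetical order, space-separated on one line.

FIFO simulation (capacity=2):
  1. access hen: MISS. Cache (old->new): [hen]
  2. access melon: MISS. Cache (old->new): [hen melon]
  3. access melon: HIT. Cache (old->new): [hen melon]
  4. access melon: HIT. Cache (old->new): [hen melon]
  5. access pear: MISS, evict hen. Cache (old->new): [melon pear]
  6. access hen: MISS, evict melon. Cache (old->new): [pear hen]
  7. access melon: MISS, evict pear. Cache (old->new): [hen melon]
  8. access jay: MISS, evict hen. Cache (old->new): [melon jay]
  9. access melon: HIT. Cache (old->new): [melon jay]
  10. access pear: MISS, evict melon. Cache (old->new): [jay pear]
  11. access cherry: MISS, evict jay. Cache (old->new): [pear cherry]
  12. access mango: MISS, evict pear. Cache (old->new): [cherry mango]
  13. access jay: MISS, evict cherry. Cache (old->new): [mango jay]
  14. access rat: MISS, evict mango. Cache (old->new): [jay rat]
  15. access pear: MISS, evict jay. Cache (old->new): [rat pear]
  16. access fox: MISS, evict rat. Cache (old->new): [pear fox]
  17. access cherry: MISS, evict pear. Cache (old->new): [fox cherry]
  18. access cherry: HIT. Cache (old->new): [fox cherry]
  19. access pear: MISS, evict fox. Cache (old->new): [cherry pear]
  20. access pear: HIT. Cache (old->new): [cherry pear]
  21. access cherry: HIT. Cache (old->new): [cherry pear]
  22. access rat: MISS, evict cherry. Cache (old->new): [pear rat]
  23. access cherry: MISS, evict pear. Cache (old->new): [rat cherry]
  24. access hen: MISS, evict rat. Cache (old->new): [cherry hen]
  25. access hen: HIT. Cache (old->new): [cherry hen]
  26. access hen: HIT. Cache (old->new): [cherry hen]
  27. access pig: MISS, evict cherry. Cache (old->new): [hen pig]
  28. access rat: MISS, evict hen. Cache (old->new): [pig rat]
  29. access hen: MISS, evict pig. Cache (old->new): [rat hen]
  30. access hen: HIT. Cache (old->new): [rat hen]
  31. access pig: MISS, evict rat. Cache (old->new): [hen pig]
  32. access pear: MISS, evict hen. Cache (old->new): [pig pear]
  33. access pear: HIT. Cache (old->new): [pig pear]
  34. access melon: MISS, evict pig. Cache (old->new): [pear melon]
Total: 10 hits, 24 misses, 22 evictions

Answer: melon pear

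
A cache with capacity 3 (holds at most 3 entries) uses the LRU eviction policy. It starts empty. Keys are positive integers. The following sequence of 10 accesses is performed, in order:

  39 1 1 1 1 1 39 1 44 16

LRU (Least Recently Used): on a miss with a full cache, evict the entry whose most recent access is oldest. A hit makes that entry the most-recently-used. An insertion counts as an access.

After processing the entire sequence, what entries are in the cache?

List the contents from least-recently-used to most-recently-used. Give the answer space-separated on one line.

LRU simulation (capacity=3):
  1. access 39: MISS. Cache (LRU->MRU): [39]
  2. access 1: MISS. Cache (LRU->MRU): [39 1]
  3. access 1: HIT. Cache (LRU->MRU): [39 1]
  4. access 1: HIT. Cache (LRU->MRU): [39 1]
  5. access 1: HIT. Cache (LRU->MRU): [39 1]
  6. access 1: HIT. Cache (LRU->MRU): [39 1]
  7. access 39: HIT. Cache (LRU->MRU): [1 39]
  8. access 1: HIT. Cache (LRU->MRU): [39 1]
  9. access 44: MISS. Cache (LRU->MRU): [39 1 44]
  10. access 16: MISS, evict 39. Cache (LRU->MRU): [1 44 16]
Total: 6 hits, 4 misses, 1 evictions

Answer: 1 44 16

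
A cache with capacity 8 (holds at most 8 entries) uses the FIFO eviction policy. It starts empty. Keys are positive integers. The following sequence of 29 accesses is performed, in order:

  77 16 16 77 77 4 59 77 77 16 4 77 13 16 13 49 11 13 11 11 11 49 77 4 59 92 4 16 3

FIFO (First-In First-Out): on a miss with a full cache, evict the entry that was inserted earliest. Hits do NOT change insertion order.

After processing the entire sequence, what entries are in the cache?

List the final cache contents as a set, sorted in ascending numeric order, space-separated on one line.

Answer: 3 4 11 13 16 49 59 92

Derivation:
FIFO simulation (capacity=8):
  1. access 77: MISS. Cache (old->new): [77]
  2. access 16: MISS. Cache (old->new): [77 16]
  3. access 16: HIT. Cache (old->new): [77 16]
  4. access 77: HIT. Cache (old->new): [77 16]
  5. access 77: HIT. Cache (old->new): [77 16]
  6. access 4: MISS. Cache (old->new): [77 16 4]
  7. access 59: MISS. Cache (old->new): [77 16 4 59]
  8. access 77: HIT. Cache (old->new): [77 16 4 59]
  9. access 77: HIT. Cache (old->new): [77 16 4 59]
  10. access 16: HIT. Cache (old->new): [77 16 4 59]
  11. access 4: HIT. Cache (old->new): [77 16 4 59]
  12. access 77: HIT. Cache (old->new): [77 16 4 59]
  13. access 13: MISS. Cache (old->new): [77 16 4 59 13]
  14. access 16: HIT. Cache (old->new): [77 16 4 59 13]
  15. access 13: HIT. Cache (old->new): [77 16 4 59 13]
  16. access 49: MISS. Cache (old->new): [77 16 4 59 13 49]
  17. access 11: MISS. Cache (old->new): [77 16 4 59 13 49 11]
  18. access 13: HIT. Cache (old->new): [77 16 4 59 13 49 11]
  19. access 11: HIT. Cache (old->new): [77 16 4 59 13 49 11]
  20. access 11: HIT. Cache (old->new): [77 16 4 59 13 49 11]
  21. access 11: HIT. Cache (old->new): [77 16 4 59 13 49 11]
  22. access 49: HIT. Cache (old->new): [77 16 4 59 13 49 11]
  23. access 77: HIT. Cache (old->new): [77 16 4 59 13 49 11]
  24. access 4: HIT. Cache (old->new): [77 16 4 59 13 49 11]
  25. access 59: HIT. Cache (old->new): [77 16 4 59 13 49 11]
  26. access 92: MISS. Cache (old->new): [77 16 4 59 13 49 11 92]
  27. access 4: HIT. Cache (old->new): [77 16 4 59 13 49 11 92]
  28. access 16: HIT. Cache (old->new): [77 16 4 59 13 49 11 92]
  29. access 3: MISS, evict 77. Cache (old->new): [16 4 59 13 49 11 92 3]
Total: 20 hits, 9 misses, 1 evictions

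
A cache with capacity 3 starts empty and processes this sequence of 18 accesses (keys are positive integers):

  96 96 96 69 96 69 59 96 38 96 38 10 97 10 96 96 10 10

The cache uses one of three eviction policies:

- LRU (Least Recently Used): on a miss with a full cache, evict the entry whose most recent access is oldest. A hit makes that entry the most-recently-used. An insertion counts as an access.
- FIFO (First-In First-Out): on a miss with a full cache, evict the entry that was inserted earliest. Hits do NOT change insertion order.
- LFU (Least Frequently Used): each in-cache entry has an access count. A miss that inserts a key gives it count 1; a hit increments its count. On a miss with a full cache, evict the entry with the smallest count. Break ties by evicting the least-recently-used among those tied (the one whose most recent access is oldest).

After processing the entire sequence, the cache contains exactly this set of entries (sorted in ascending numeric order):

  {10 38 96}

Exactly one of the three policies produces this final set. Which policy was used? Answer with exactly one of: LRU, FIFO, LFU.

Answer: LFU

Derivation:
Simulating under each policy and comparing final sets:
  LRU: final set = {10 96 97} -> differs
  FIFO: final set = {10 96 97} -> differs
  LFU: final set = {10 38 96} -> MATCHES target
Only LFU produces the target set.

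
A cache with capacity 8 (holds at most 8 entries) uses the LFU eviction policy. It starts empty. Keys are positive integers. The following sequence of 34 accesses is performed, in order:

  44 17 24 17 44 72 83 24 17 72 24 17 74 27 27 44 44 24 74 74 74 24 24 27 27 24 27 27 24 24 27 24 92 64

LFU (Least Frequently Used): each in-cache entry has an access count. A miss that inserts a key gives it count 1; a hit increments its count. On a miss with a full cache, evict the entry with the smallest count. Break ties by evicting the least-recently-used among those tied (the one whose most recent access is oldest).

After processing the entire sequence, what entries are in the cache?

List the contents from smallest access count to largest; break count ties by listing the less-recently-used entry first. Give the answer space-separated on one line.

Answer: 92 64 72 17 44 74 27 24

Derivation:
LFU simulation (capacity=8):
  1. access 44: MISS. Cache: [44(c=1)]
  2. access 17: MISS. Cache: [44(c=1) 17(c=1)]
  3. access 24: MISS. Cache: [44(c=1) 17(c=1) 24(c=1)]
  4. access 17: HIT, count now 2. Cache: [44(c=1) 24(c=1) 17(c=2)]
  5. access 44: HIT, count now 2. Cache: [24(c=1) 17(c=2) 44(c=2)]
  6. access 72: MISS. Cache: [24(c=1) 72(c=1) 17(c=2) 44(c=2)]
  7. access 83: MISS. Cache: [24(c=1) 72(c=1) 83(c=1) 17(c=2) 44(c=2)]
  8. access 24: HIT, count now 2. Cache: [72(c=1) 83(c=1) 17(c=2) 44(c=2) 24(c=2)]
  9. access 17: HIT, count now 3. Cache: [72(c=1) 83(c=1) 44(c=2) 24(c=2) 17(c=3)]
  10. access 72: HIT, count now 2. Cache: [83(c=1) 44(c=2) 24(c=2) 72(c=2) 17(c=3)]
  11. access 24: HIT, count now 3. Cache: [83(c=1) 44(c=2) 72(c=2) 17(c=3) 24(c=3)]
  12. access 17: HIT, count now 4. Cache: [83(c=1) 44(c=2) 72(c=2) 24(c=3) 17(c=4)]
  13. access 74: MISS. Cache: [83(c=1) 74(c=1) 44(c=2) 72(c=2) 24(c=3) 17(c=4)]
  14. access 27: MISS. Cache: [83(c=1) 74(c=1) 27(c=1) 44(c=2) 72(c=2) 24(c=3) 17(c=4)]
  15. access 27: HIT, count now 2. Cache: [83(c=1) 74(c=1) 44(c=2) 72(c=2) 27(c=2) 24(c=3) 17(c=4)]
  16. access 44: HIT, count now 3. Cache: [83(c=1) 74(c=1) 72(c=2) 27(c=2) 24(c=3) 44(c=3) 17(c=4)]
  17. access 44: HIT, count now 4. Cache: [83(c=1) 74(c=1) 72(c=2) 27(c=2) 24(c=3) 17(c=4) 44(c=4)]
  18. access 24: HIT, count now 4. Cache: [83(c=1) 74(c=1) 72(c=2) 27(c=2) 17(c=4) 44(c=4) 24(c=4)]
  19. access 74: HIT, count now 2. Cache: [83(c=1) 72(c=2) 27(c=2) 74(c=2) 17(c=4) 44(c=4) 24(c=4)]
  20. access 74: HIT, count now 3. Cache: [83(c=1) 72(c=2) 27(c=2) 74(c=3) 17(c=4) 44(c=4) 24(c=4)]
  21. access 74: HIT, count now 4. Cache: [83(c=1) 72(c=2) 27(c=2) 17(c=4) 44(c=4) 24(c=4) 74(c=4)]
  22. access 24: HIT, count now 5. Cache: [83(c=1) 72(c=2) 27(c=2) 17(c=4) 44(c=4) 74(c=4) 24(c=5)]
  23. access 24: HIT, count now 6. Cache: [83(c=1) 72(c=2) 27(c=2) 17(c=4) 44(c=4) 74(c=4) 24(c=6)]
  24. access 27: HIT, count now 3. Cache: [83(c=1) 72(c=2) 27(c=3) 17(c=4) 44(c=4) 74(c=4) 24(c=6)]
  25. access 27: HIT, count now 4. Cache: [83(c=1) 72(c=2) 17(c=4) 44(c=4) 74(c=4) 27(c=4) 24(c=6)]
  26. access 24: HIT, count now 7. Cache: [83(c=1) 72(c=2) 17(c=4) 44(c=4) 74(c=4) 27(c=4) 24(c=7)]
  27. access 27: HIT, count now 5. Cache: [83(c=1) 72(c=2) 17(c=4) 44(c=4) 74(c=4) 27(c=5) 24(c=7)]
  28. access 27: HIT, count now 6. Cache: [83(c=1) 72(c=2) 17(c=4) 44(c=4) 74(c=4) 27(c=6) 24(c=7)]
  29. access 24: HIT, count now 8. Cache: [83(c=1) 72(c=2) 17(c=4) 44(c=4) 74(c=4) 27(c=6) 24(c=8)]
  30. access 24: HIT, count now 9. Cache: [83(c=1) 72(c=2) 17(c=4) 44(c=4) 74(c=4) 27(c=6) 24(c=9)]
  31. access 27: HIT, count now 7. Cache: [83(c=1) 72(c=2) 17(c=4) 44(c=4) 74(c=4) 27(c=7) 24(c=9)]
  32. access 24: HIT, count now 10. Cache: [83(c=1) 72(c=2) 17(c=4) 44(c=4) 74(c=4) 27(c=7) 24(c=10)]
  33. access 92: MISS. Cache: [83(c=1) 92(c=1) 72(c=2) 17(c=4) 44(c=4) 74(c=4) 27(c=7) 24(c=10)]
  34. access 64: MISS, evict 83(c=1). Cache: [92(c=1) 64(c=1) 72(c=2) 17(c=4) 44(c=4) 74(c=4) 27(c=7) 24(c=10)]
Total: 25 hits, 9 misses, 1 evictions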